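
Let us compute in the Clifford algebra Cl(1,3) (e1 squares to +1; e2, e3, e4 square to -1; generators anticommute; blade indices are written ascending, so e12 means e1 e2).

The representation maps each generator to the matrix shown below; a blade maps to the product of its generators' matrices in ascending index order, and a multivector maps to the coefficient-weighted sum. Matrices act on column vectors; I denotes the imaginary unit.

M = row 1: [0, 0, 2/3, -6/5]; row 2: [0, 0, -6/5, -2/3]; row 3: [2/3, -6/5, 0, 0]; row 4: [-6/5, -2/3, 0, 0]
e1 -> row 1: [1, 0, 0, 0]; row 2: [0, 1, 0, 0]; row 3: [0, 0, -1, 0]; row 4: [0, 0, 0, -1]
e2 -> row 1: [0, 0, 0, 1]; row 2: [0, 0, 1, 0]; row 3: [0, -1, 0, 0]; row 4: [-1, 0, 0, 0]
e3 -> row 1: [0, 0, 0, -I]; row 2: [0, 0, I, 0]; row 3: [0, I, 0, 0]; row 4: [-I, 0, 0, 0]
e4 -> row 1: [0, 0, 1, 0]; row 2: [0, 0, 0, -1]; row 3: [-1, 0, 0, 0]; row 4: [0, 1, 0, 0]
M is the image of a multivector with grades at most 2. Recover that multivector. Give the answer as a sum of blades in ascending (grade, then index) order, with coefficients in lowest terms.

Method: the blade images are trace-orthogonal — tr(rho(e_A) rho(e_B)^-1) = 4 if A = B and 0 otherwise — and rho(e_A)^-1 = (e_A)^2 * rho(e_A) with (e_A)^2 = +1 or -1, so the coefficient of e_A in the preimage is (e_A)^2 * tr(M rho(e_A))/4.
Nonzero projections over blades of grade <= 2: e12: (e12)^2 = +1, tr(M rho(e12)) = -24/5, coefficient -6/5; e14: (e14)^2 = +1, tr(M rho(e14)) = 8/3, coefficient 2/3. Every other blade of grade <= 2 projects to 0.
Answer: -6/5*e12 + 2/3*e14


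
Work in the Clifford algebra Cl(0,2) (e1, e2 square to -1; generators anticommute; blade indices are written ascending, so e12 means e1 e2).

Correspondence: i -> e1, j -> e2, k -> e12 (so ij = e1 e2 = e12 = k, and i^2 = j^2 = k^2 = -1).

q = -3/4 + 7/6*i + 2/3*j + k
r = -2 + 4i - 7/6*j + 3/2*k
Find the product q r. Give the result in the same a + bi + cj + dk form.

In blades: q = -3/4 + 7/6*e1 + 2/3*e2 + e12, r = -2 + 4*e1 - 7/6*e2 + 3/2*e12.
Distribute q over r term by term (generator squares from the signature, products reordered to ascending indices): (-3/4)*r = 3/2 - 3*e1 + 7/8*e2 - 9/8*e12; (7/6*e1)*r = -14/3 - 7/3*e1 - 7/4*e2 - 49/36*e12; (2/3*e2)*r = 7/9 + e1 - 4/3*e2 - 8/3*e12; (e12)*r = -3/2 + 7/6*e1 + 4*e2 - 2*e12.
Sum: -35/9 - 19/6*e1 + 43/24*e2 - 515/72*e12; translating back through the correspondence:
Answer: -35/9 - 19/6*i + 43/24*j - 515/72*k


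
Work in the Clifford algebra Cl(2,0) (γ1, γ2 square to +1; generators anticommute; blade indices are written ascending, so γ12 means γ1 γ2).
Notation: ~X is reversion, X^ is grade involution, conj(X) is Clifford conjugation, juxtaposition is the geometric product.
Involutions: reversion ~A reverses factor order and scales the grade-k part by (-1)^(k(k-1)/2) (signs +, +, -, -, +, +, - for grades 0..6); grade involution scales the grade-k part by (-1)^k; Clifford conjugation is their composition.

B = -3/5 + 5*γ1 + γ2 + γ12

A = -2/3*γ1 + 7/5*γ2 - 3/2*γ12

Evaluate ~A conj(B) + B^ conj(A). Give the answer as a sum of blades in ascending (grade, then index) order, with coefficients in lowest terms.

first term: 103/30 + 3/10*γ1 + 1099/150*γ2 + 203/30*γ12
second term: -103/30 - 3/10*γ1 - 1099/150*γ2 + 203/30*γ12
Answer: 203/15*γ12


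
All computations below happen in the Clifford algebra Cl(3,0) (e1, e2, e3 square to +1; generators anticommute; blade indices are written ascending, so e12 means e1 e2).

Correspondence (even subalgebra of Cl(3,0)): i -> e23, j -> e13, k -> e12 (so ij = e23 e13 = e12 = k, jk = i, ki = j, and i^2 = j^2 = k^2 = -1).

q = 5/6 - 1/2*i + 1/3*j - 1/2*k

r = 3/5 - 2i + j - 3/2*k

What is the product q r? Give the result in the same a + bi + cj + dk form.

In blades: q = 5/6 - 1/2*e12 + 1/3*e13 - 1/2*e23, r = 3/5 - 3/2*e12 + e13 - 2*e23.
Distribute q over r term by term (generator squares from the signature, products reordered to ascending indices): (5/6)*r = 1/2 - 5/4*e12 + 5/6*e13 - 5/3*e23; (-1/2*e12)*r = -3/4 - 3/10*e12 + e13 + 1/2*e23; (1/3*e13)*r = -1/3 + 2/3*e12 + 1/5*e13 - 1/2*e23; (-1/2*e23)*r = -1 - 1/2*e12 - 3/4*e13 - 3/10*e23.
Sum: -19/12 - 83/60*e12 + 77/60*e13 - 59/30*e23; translating back through the correspondence:
Answer: -19/12 - 59/30*i + 77/60*j - 83/60*k


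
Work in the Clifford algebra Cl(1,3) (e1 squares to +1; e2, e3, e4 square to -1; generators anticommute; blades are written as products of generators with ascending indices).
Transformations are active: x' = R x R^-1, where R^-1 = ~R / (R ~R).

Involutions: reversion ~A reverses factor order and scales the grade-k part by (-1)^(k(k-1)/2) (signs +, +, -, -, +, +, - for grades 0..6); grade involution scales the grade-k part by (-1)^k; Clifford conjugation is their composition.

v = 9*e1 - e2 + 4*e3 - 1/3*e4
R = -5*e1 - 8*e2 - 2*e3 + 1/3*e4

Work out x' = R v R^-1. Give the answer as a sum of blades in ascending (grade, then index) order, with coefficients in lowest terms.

~R = -5*e1 - 8*e2 - 2*e3 + 1/3*e4, and R ~R = -388/9, so R^-1 = ~R / (-388/9).
R v = -404/9 + 77*e1 e2 - 2*e1 e3 - 4/3*e1 e4 - 34*e2 e3 + 3*e2 e4 - 2/3*e3 e4
Answer: -1883/97*e1 - 1519/97*e2 - 792/97*e3 + 299/291*e4


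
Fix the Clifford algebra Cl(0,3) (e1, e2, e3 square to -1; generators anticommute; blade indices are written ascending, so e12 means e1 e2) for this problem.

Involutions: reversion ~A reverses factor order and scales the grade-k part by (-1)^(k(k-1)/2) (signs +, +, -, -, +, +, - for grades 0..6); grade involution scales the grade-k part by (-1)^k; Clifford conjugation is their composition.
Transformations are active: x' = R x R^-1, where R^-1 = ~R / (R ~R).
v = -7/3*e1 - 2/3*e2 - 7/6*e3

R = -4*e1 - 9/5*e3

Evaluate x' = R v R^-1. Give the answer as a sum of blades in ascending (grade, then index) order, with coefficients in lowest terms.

~R = -4*e1 - 9/5*e3, and R ~R = -481/25, so R^-1 = ~R / (-481/25).
R v = -343/30 + 8/3*e12 + 7/15*e13 - 6/5*e23
Answer: -3493/1443*e1 + 2/3*e2 - 2807/2886*e3


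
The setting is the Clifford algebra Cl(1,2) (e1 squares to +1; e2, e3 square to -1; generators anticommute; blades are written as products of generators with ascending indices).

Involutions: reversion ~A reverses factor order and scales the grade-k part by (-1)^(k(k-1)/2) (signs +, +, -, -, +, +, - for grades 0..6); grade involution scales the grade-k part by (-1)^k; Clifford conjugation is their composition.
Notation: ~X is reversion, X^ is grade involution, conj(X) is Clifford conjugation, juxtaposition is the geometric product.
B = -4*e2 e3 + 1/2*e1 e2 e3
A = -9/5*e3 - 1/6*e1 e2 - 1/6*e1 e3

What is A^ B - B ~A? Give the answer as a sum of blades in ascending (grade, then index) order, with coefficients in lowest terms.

first term: -427/60*e2 - 1/12*e3 - 7/30*e1 e2 - 2/3*e1 e3
second term: -437/60*e2 + 1/12*e3 + 47/30*e1 e2 - 2/3*e1 e3
Answer: 1/6*e2 - 1/6*e3 - 9/5*e1 e2


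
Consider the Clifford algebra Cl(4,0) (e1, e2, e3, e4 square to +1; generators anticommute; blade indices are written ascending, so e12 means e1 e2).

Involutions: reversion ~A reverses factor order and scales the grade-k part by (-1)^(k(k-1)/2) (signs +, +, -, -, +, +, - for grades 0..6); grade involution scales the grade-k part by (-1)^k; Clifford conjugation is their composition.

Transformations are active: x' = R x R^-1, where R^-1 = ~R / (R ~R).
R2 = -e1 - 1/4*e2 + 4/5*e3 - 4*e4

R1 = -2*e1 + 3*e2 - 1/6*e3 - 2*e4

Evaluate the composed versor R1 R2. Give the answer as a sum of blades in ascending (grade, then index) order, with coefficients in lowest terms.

Distribute over the terms of R1 (each basis-blade product reordered to ascending indices, repeated generators contracted through their squares):
(-2*e1) R2 = 2 + 1/2*e12 - 8/5*e13 + 8*e14
(3*e2) R2 = -3/4 + 3*e12 + 12/5*e23 - 12*e24
(-1/6*e3) R2 = -2/15 - 1/6*e13 - 1/24*e23 + 2/3*e34
(-2*e4) R2 = 8 - 2*e14 - 1/2*e24 + 8/5*e34
Summing the partial products and collecting blades:
Answer: 547/60 + 7/2*e12 - 53/30*e13 + 6*e14 + 283/120*e23 - 25/2*e24 + 34/15*e34


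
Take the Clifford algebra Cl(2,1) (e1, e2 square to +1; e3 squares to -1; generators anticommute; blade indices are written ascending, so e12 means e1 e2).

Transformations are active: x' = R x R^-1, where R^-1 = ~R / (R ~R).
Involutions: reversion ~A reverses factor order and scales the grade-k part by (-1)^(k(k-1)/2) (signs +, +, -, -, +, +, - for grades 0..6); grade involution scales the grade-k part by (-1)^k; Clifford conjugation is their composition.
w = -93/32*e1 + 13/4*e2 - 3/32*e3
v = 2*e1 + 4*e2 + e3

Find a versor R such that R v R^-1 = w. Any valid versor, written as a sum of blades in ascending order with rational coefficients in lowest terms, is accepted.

Key observation: q(v) = q(w) = 19 (sandwiches preserve the norm), so R = v + w = -29/32*e1 + 29/4*e2 + 29/32*e3 works whenever it is invertible — the component of v along it is kept and (v - w)/2 reverses, sending v to w.
Answer: -29/32*e1 + 29/4*e2 + 29/32*e3


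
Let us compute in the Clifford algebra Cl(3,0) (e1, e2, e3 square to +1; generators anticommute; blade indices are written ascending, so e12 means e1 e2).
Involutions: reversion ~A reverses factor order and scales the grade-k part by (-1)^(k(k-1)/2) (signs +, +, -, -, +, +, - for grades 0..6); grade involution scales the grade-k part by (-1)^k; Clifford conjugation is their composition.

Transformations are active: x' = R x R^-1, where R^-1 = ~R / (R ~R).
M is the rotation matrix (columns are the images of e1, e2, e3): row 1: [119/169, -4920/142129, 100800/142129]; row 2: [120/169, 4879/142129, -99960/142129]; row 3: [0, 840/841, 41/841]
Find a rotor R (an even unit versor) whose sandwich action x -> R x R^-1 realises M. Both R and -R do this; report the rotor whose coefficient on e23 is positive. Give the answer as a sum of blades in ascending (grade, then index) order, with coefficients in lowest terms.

Method: write R = a + b12*e12 + b13*e13 + b23*e23 with a^2 + b12^2 + b13^2 + b23^2 = 1 (so R^-1 = ~R). Expanding the columns R e_j ~R gives tr M = 4a^2 - 1 and, from the antisymmetric part, M21 - M12 = -4a*b12, M13 - M31 = 4a*b13, M32 - M23 = -4a*b23.
Here tr M = 111887/142129, so a^2 = (1 + tr M)/4 = 63504/142129 and a = ±252/377. Taking a = 252/377: M21 - M12 = 105840/142129, M13 - M31 = 100800/142129, M32 - M23 = 241920/142129, giving b12 = -105/377, b13 = 100/377, b23 = -240/377, i.e. R = 252/377 - 105/377*e12 + 100/377*e13 - 240/377*e23.
Its e23 coefficient is negative, so report the other preimage -R.
Answer: -252/377 + 105/377*e12 - 100/377*e13 + 240/377*e23. Recall the cover is two-to-one: with M of trace 111887/142129, both preimages act alike, and the stated e23 sign chooses the sheet.


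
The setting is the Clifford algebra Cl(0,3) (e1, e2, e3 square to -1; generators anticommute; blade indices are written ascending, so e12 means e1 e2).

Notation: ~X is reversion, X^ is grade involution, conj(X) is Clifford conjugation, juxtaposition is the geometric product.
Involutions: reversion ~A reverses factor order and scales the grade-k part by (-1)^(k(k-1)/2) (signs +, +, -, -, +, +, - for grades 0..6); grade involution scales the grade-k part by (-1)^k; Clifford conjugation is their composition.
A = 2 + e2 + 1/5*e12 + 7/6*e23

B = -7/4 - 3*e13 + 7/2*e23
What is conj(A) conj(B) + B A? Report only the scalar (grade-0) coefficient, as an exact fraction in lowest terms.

first term: -91/12 + 7/4*e2 - 7/2*e3 + 77/20*e12 + 53/10*e13 - 667/120*e23 + 3*e123
second term: -91/12 - 7/4*e2 + 7/2*e3 - 77/20*e12 - 53/10*e13 + 667/120*e23 + 3*e123
Answer: -91/6


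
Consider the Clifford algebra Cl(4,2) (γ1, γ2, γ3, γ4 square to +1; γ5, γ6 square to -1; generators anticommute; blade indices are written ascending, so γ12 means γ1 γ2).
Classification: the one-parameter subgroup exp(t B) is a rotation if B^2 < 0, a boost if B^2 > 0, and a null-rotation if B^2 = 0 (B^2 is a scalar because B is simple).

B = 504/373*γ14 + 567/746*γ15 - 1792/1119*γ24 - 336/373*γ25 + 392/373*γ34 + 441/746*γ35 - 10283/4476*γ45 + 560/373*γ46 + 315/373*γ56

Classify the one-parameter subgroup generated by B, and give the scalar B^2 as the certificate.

B^2 term by term: the squares give (504/373)^2*(γ14)^2 + (567/746)^2*(γ15)^2 + (-1792/1119)^2*(γ24)^2 + (-336/373)^2*(γ25)^2 + (392/373)^2*(γ34)^2 + (441/746)^2*(γ35)^2 + (-10283/4476)^2*(γ45)^2 + (560/373)^2*(γ46)^2 + (315/373)^2*(γ56)^2 = 254016/139129*(-1) + 321489/556516*(+1) + 3211264/1252161*(-1) + 112896/139129*(+1) + 153664/139129*(-1) + 194481/556516*(+1) + 105740089/20034576*(+1) + 313600/139129*(+1) + 99225/139129*(-1) = 49/16 (each basis 2-blade squares to minus the product of its generators' squares); cross terms between blades sharing an index anticommute and cancel; the commuting (index-disjoint) pairs give grade-4 terms 2*c*c'*(blade product), which cancel blade by blade — γ1245: 338688/139129 - 338688/139129 = 0; γ1345: -222264/139129 + 222264/139129 = 0; γ1456: 317520/139129 - 317520/139129 = 0; γ2345: 263424/139129 - 263424/139129 = 0; γ2456: -376320/139129 + 376320/139129 = 0; γ3456: 246960/139129 - 246960/139129 = 0 — confirming B is simple. So B^2 = 49/16.
Answer: boost, certificate B^2 = 49/16. Because 49/16 is invariant under every versor sandwich, the classification follows from its sign alone.


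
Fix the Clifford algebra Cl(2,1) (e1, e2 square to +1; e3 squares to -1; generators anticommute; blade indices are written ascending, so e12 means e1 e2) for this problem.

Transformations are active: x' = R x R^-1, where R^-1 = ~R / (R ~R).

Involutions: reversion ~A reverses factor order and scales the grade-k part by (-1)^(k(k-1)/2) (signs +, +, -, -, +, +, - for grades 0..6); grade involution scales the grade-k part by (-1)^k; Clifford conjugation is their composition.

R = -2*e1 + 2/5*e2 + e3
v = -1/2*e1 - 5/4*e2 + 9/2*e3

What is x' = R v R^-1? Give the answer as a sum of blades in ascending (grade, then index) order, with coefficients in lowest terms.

~R = -2*e1 + 2/5*e2 + e3, and R ~R = 79/25, so R^-1 = ~R / (79/25).
R v = -4 + 27/10*e12 - 17/2*e13 + 61/20*e23
Answer: 879/158*e1 + 75/316*e2 - 1111/158*e3


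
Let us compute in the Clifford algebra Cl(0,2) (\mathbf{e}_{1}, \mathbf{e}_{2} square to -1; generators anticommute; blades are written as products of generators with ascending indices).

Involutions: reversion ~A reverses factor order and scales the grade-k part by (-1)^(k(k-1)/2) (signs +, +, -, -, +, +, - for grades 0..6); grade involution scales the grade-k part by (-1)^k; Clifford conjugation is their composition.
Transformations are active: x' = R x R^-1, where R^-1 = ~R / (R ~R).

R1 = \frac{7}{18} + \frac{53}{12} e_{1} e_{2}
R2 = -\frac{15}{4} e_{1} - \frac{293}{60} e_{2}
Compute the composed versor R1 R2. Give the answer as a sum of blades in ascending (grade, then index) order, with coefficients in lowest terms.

Distribute over the terms of R1 (each basis-blade product reordered to ascending indices, repeated generators contracted through their squares):
(\frac{7}{18}) R2 = -\frac{35}{24} e_{1} - \frac{2051}{1080} e_{2}
(\frac{53}{12} e_{1} e_{2}) R2 = \frac{15529}{720} e_{1} - \frac{265}{16} e_{2}
Summing the partial products and collecting blades:
Answer: \frac{14479}{720} e_{1} - \frac{39877}{2160} e_{2}


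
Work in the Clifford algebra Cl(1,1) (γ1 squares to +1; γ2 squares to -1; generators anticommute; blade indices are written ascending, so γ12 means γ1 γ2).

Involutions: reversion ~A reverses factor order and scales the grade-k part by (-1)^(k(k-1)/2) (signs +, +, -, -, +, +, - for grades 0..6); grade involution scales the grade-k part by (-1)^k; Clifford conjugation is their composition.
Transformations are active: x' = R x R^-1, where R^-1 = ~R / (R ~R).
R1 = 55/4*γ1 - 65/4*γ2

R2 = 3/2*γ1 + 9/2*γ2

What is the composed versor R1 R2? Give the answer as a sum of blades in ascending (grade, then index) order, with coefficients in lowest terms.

Distribute over the terms of R1 (each basis-blade product reordered to ascending indices, repeated generators contracted through their squares):
(55/4*γ1) R2 = 165/8 + 495/8*γ12
(-65/4*γ2) R2 = 585/8 + 195/8*γ12
Summing the partial products and collecting blades:
Answer: 375/4 + 345/4*γ12


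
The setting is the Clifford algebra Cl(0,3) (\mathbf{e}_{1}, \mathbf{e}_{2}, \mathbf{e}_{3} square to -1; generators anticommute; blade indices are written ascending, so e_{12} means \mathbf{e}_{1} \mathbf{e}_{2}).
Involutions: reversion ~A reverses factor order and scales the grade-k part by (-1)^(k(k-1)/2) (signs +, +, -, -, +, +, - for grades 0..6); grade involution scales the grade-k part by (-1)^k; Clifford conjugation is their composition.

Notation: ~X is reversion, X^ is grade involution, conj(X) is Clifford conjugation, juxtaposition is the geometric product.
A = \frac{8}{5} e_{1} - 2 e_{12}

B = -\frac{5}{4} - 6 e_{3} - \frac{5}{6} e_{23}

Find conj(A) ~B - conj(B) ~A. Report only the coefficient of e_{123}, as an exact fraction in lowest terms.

first term: 2 e_{1} - \frac{5}{2} e_{12} + \frac{119}{15} e_{13} - \frac{40}{3} e_{123}
second term: -2 e_{1} - \frac{5}{2} e_{12} - \frac{119}{15} e_{13} + \frac{40}{3} e_{123}
Answer: -\frac{80}{3}


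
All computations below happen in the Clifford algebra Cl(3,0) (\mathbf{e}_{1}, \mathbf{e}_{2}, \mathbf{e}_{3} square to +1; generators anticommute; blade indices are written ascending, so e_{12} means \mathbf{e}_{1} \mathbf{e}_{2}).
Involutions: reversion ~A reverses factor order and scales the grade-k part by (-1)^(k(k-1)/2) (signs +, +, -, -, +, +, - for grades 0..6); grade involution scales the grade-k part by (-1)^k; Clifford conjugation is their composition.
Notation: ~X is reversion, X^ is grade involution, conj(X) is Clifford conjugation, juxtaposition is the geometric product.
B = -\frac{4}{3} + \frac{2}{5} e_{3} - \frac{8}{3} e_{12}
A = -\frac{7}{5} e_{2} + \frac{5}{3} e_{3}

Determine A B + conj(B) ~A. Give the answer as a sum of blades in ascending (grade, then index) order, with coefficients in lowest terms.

first term: \frac{2}{3} - \frac{56}{15} e_{1} + \frac{28}{15} e_{2} - \frac{20}{9} e_{3} - \frac{14}{25} e_{23} - \frac{40}{9} e_{123}
second term: -\frac{2}{3} - \frac{56}{15} e_{1} + \frac{28}{15} e_{2} - \frac{20}{9} e_{3} - \frac{14}{25} e_{23} + \frac{40}{9} e_{123}
Answer: -\frac{112}{15} e_{1} + \frac{56}{15} e_{2} - \frac{40}{9} e_{3} - \frac{28}{25} e_{23}


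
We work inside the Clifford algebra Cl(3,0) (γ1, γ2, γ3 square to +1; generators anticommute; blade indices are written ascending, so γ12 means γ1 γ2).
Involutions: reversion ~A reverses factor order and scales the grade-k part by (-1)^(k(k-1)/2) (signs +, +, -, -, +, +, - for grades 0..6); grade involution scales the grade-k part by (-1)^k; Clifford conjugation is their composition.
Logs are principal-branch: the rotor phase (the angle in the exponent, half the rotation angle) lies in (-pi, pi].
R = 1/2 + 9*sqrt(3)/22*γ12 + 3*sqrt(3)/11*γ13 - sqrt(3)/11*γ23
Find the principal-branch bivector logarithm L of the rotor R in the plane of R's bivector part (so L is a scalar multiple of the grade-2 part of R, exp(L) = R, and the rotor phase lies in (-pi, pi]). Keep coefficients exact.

The scalar part of R is 1/2, which fixes the principal-branch rotor phase; the unit plane is then the bivector part divided by the sine of that phase, and L is that plane scaled by the phase.
Concretely: cos(phase) = 1/2 gives phase = ±pi/3, and since phase/sin(phase) is even the sign is immaterial: L = (phase/sin(phase)) * <R>_2 = (2*sqrt(3)*pi/9) * <R>_2.
Answer: 3*pi/11*γ12 + 2*pi/11*γ13 - 2*pi/33*γ23


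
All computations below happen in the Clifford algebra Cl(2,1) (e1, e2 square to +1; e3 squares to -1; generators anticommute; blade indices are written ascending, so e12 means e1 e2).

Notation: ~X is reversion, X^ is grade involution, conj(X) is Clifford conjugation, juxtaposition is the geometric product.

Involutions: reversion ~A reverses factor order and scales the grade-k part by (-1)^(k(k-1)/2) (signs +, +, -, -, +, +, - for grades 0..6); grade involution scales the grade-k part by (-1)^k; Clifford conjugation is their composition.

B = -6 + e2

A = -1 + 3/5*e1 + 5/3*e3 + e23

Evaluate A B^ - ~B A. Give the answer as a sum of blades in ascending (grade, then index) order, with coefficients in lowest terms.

first term: 6 - 18/5*e1 + e2 - 9*e3 - 3/5*e12 - 13/3*e23
second term: 6 - 18/5*e1 - e2 - 9*e3 - 3/5*e12 - 13/3*e23
Answer: 2*e2


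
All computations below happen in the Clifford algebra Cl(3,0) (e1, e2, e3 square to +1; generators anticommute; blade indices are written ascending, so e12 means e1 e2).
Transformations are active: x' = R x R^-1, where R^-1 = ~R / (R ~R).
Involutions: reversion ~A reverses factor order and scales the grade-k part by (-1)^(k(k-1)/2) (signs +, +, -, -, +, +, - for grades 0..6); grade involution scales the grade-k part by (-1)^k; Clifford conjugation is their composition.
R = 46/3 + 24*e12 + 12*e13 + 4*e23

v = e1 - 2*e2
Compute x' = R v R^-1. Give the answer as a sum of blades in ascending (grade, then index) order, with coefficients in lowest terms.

~R = 46/3 - 24*e12 - 12*e13 - 4*e23, and R ~R = 8740/9, so R^-1 = ~R / (8740/9).
R v = -98/3*e1 - 164/3*e2 - 4*e3 + 28*e123
Answer: -787/437*e1 - 914/2185*e2 + 2748/2185*e3


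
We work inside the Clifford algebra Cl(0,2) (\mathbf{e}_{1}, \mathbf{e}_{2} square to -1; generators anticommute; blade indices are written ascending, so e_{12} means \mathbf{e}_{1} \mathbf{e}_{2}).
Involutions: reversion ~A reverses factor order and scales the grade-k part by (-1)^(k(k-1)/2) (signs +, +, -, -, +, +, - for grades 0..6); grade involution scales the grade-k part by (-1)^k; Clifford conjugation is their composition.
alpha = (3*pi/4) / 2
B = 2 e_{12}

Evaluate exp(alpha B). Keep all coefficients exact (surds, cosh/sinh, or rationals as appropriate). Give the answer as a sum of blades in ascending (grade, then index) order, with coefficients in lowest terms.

B^2 = (2)^2*(e_{12})^2 = 4*(-1) = -4 (a basis 2-blade squares to minus the product of its generators' squares).
B^2 = -4 — the negative square puts this in the circular regime; l = 2, alpha*l = \frac{3 \pi}{4}, so exp(alpha B) = cos(\frac{3 \pi}{4}) + (sin(\frac{3 \pi}{4})/2)*B = - \frac{\sqrt{2}}{2} + (\frac{\sqrt{2}}{4})*B.
Answer: - \frac{\sqrt{2}}{2} + \frac{\sqrt{2}}{2} e_{12}


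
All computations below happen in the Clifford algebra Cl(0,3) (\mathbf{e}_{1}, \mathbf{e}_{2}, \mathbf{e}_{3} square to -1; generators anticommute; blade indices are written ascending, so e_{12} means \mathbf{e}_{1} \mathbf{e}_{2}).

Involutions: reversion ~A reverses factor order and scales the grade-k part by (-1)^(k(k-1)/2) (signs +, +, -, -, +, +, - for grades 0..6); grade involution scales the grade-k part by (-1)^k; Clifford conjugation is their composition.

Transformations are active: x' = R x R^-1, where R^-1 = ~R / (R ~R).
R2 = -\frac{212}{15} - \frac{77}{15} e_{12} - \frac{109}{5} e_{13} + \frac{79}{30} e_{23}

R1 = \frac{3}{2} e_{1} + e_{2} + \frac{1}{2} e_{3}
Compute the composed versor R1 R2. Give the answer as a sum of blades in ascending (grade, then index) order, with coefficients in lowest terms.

Distribute over the terms of R1 (each basis-blade product reordered to ascending indices, repeated generators contracted through their squares):
(\frac{3}{2} e_{1}) R2 = -\frac{106}{5} e_{1} + \frac{77}{10} e_{2} + \frac{327}{10} e_{3} + \frac{79}{20} e_{123}
(e_{2}) R2 = -\frac{77}{15} e_{1} - \frac{212}{15} e_{2} - \frac{79}{30} e_{3} + \frac{109}{5} e_{123}
(\frac{1}{2} e_{3}) R2 = -\frac{109}{10} e_{1} + \frac{79}{60} e_{2} - \frac{106}{15} e_{3} - \frac{77}{30} e_{123}
Summing the partial products and collecting blades:
Answer: -\frac{1117}{30} e_{1} - \frac{307}{60} e_{2} + 23 e_{3} + \frac{1391}{60} e_{123}


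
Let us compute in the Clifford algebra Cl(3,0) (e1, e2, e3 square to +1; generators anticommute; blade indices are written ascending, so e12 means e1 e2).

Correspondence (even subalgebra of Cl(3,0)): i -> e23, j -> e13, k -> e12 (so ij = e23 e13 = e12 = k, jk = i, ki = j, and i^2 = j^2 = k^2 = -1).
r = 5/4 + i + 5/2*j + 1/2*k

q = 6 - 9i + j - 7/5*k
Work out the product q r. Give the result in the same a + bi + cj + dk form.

In blades: q = 6 - 7/5*e12 + e13 - 9*e23, r = 5/4 + 1/2*e12 + 5/2*e13 + e23.
Distribute q over r term by term (generator squares from the signature, products reordered to ascending indices): (6)*r = 15/2 + 3*e12 + 15*e13 + 6*e23; (-7/5*e12)*r = 7/10 - 7/4*e12 - 7/5*e13 + 7/2*e23; (e13)*r = -5/2 - e12 + 5/4*e13 + 1/2*e23; (-9*e23)*r = 9 - 45/2*e12 + 9/2*e13 - 45/4*e23.
Sum: 147/10 - 89/4*e12 + 387/20*e13 - 5/4*e23; translating back through the correspondence:
Answer: 147/10 - 5/4*i + 387/20*j - 89/4*k


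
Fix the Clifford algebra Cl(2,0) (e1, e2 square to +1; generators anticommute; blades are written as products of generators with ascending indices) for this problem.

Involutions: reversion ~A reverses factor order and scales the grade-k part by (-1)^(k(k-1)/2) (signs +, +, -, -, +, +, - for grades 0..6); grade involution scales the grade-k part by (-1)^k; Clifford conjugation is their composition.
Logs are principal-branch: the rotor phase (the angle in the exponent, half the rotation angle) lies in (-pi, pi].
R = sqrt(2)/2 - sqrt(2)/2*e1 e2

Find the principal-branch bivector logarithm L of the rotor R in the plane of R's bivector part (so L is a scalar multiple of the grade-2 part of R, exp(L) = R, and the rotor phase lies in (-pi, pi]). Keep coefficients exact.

The scalar part of R is sqrt(2)/2, so the principal-branch rotor phase is pinned; divide the bivector part by its sine to get the unit plane — L is the phase times that plane.
Concretely: cos(phase) = sqrt(2)/2 gives phase = ±pi/4, and since phase/sin(phase) is even the sign is immaterial: L = (phase/sin(phase)) * <R>_2 = (sqrt(2)*pi/4) * <R>_2.
Answer: -pi/4*e1 e2


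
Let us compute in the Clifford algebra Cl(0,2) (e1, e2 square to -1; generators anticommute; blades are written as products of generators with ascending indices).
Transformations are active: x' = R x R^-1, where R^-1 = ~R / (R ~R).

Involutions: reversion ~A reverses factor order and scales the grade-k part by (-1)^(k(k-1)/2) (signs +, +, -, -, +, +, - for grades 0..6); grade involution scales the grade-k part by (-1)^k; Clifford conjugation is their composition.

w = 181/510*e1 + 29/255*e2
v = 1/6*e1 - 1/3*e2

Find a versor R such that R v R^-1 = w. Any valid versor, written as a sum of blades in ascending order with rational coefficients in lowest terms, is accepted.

Equal squares first: v^2 = w^2 = -5/36. Then v + w = 133/255*e1 - 56/255*e2 is a versor taking v to w, provided it is invertible.
Answer: 133/255*e1 - 56/255*e2


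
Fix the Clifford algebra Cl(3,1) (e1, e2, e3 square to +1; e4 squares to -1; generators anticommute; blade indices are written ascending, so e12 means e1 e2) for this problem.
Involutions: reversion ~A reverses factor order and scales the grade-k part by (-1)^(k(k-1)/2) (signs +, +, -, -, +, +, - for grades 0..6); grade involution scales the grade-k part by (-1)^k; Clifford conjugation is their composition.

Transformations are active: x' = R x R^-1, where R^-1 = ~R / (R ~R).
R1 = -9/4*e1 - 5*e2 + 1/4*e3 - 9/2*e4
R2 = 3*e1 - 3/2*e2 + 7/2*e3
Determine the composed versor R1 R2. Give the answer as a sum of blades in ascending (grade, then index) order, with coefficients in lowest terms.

Distribute over the terms of R2 (each basis-blade product reordered to ascending indices, repeated generators contracted through their squares):
R1 (3*e1) = -27/4 + 15*e12 - 3/4*e13 + 27/2*e14
R1 (-3/2*e2) = 15/2 + 27/8*e12 + 3/8*e23 - 27/4*e24
R1 (7/2*e3) = 7/8 - 63/8*e13 - 35/2*e23 + 63/4*e34
Summing the partial products and collecting blades:
Answer: 13/8 + 147/8*e12 - 69/8*e13 + 27/2*e14 - 137/8*e23 - 27/4*e24 + 63/4*e34


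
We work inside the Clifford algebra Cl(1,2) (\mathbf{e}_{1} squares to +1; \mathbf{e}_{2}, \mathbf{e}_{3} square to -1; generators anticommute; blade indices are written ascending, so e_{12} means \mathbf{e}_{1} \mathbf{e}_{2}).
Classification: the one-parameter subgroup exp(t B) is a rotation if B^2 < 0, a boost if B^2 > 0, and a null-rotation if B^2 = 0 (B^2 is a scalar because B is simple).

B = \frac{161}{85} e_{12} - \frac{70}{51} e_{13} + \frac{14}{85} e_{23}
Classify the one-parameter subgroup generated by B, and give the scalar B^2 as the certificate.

B^2 term by term: the squares give (\frac{161}{85})^2*(e_{12})^2 + (-\frac{70}{51})^2*(e_{13})^2 + (\frac{14}{85})^2*(e_{23})^2 = \frac{25921}{7225}*(+1) + \frac{4900}{2601}*(+1) + \frac{196}{7225}*(-1) = \frac{49}{9} (each basis 2-blade squares to minus the product of its generators' squares); cross terms between blades sharing an index anticommute and cancel. So B^2 = \frac{49}{9}.
Answer: boost, certificate B^2 = \frac{49}{9}. Why this suffices: the scalar \frac{49}{9} survives any versor conjugation, so its sign alone determines the class however B is presented.


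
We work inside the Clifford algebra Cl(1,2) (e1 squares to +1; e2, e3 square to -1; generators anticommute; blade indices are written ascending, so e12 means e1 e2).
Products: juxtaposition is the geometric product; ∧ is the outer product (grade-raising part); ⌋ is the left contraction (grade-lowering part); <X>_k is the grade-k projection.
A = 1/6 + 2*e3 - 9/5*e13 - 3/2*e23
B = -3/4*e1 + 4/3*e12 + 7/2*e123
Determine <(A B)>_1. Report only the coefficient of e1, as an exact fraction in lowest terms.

step 1: 41/8*e1 + 63/10*e2 - 27/20*e3 - 61/9*e12 - 1/2*e13 - 12/5*e23 + 35/8*e123
step 2: 41/8*e1 + 63/10*e2 - 27/20*e3
Answer: 41/8


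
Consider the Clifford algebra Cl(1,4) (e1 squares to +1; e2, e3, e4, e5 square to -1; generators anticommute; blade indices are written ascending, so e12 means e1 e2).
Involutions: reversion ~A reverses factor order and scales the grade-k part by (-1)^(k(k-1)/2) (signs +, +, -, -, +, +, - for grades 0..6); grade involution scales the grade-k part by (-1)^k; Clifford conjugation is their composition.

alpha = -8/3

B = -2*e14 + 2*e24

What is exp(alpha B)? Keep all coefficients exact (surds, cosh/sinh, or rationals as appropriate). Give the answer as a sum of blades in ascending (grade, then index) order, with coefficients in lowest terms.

B^2 term by term: the squares give (-2)^2*(e14)^2 + (2)^2*(e24)^2 = 4*(+1) + 4*(-1) = 0 (each basis 2-blade squares to minus the product of its generators' squares); cross terms between blades sharing an index anticommute and cancel. So B^2 = 0.
B^2 = 0, and the exponential is exactly linear here: exp(alpha B) = 1 + alpha B (parabolic case).
Answer: 1 + 16/3*e14 - 16/3*e24


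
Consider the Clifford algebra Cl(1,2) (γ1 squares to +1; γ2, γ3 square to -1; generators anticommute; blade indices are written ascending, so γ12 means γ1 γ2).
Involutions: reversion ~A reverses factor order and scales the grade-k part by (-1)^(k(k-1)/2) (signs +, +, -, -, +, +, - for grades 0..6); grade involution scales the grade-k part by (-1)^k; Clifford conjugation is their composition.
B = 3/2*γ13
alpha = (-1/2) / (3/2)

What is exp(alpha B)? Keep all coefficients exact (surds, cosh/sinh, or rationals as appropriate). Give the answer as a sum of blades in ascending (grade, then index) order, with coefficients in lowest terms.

B^2 = (3/2)^2*(γ13)^2 = 9/4*(+1) = 9/4 (a basis 2-blade squares to minus the product of its generators' squares).
B^2 = 9/4 — a positive square means the series sums to a boost: l = 3/2, alpha*l = -1/2, so exp(alpha B) = cosh(-1/2) + (sinh(-1/2)/(3/2))*B = cosh(1/2) + (-2*sinh(1/2)/3)*B.
Answer: cosh(1/2) - sinh(1/2)*γ13


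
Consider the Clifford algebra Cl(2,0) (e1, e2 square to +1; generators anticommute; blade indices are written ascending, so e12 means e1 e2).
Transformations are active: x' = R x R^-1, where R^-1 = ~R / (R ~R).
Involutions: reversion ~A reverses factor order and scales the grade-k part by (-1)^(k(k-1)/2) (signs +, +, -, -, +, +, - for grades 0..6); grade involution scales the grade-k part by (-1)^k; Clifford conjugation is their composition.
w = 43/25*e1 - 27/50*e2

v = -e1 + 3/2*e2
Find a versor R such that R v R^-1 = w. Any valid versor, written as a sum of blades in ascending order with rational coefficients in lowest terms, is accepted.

Equal squares first: v^2 = w^2 = 13/4. Then v + w = 18/25*e1 + 24/25*e2 is a versor taking v to w, provided it is invertible.
Answer: 18/25*e1 + 24/25*e2


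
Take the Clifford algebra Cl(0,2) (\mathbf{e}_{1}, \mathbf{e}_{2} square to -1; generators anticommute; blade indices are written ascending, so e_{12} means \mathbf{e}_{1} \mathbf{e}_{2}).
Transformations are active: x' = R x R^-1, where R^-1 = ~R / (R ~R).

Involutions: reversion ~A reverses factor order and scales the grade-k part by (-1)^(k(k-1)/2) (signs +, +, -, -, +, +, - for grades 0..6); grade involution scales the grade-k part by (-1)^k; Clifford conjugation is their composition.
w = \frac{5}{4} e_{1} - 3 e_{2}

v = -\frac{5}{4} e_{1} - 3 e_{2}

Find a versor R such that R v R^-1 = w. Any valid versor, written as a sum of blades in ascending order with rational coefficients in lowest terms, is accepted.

Here q(v) = q(w) = -\frac{169}{16}; the classical choice R = v + w = -6 e_{2} then realises v -> w under the sandwich.
Answer: -6 e_{2}


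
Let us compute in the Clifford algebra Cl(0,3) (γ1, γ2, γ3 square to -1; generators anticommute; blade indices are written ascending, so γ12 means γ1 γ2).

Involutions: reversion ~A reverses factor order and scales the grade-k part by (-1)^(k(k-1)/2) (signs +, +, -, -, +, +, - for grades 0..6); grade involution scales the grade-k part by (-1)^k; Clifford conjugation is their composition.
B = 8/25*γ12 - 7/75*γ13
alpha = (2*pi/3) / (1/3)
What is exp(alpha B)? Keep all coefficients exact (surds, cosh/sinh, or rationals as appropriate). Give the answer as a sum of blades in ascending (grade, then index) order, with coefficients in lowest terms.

B^2 term by term: the squares give (8/25)^2*(γ12)^2 + (-7/75)^2*(γ13)^2 = 64/625*(-1) + 49/5625*(-1) = -1/9 (each basis 2-blade squares to minus the product of its generators' squares); cross terms between blades sharing an index anticommute and cancel. So B^2 = -1/9.
B^2 = -1/9 — the negative square puts this in the circular regime; l = 1/3, alpha*l = 2*pi/3, so exp(alpha B) = cos(2*pi/3) + (sin(2*pi/3)/(1/3))*B = -1/2 + (3*sqrt(3)/2)*B.
Answer: -1/2 + 12*sqrt(3)/25*γ12 - 7*sqrt(3)/50*γ13


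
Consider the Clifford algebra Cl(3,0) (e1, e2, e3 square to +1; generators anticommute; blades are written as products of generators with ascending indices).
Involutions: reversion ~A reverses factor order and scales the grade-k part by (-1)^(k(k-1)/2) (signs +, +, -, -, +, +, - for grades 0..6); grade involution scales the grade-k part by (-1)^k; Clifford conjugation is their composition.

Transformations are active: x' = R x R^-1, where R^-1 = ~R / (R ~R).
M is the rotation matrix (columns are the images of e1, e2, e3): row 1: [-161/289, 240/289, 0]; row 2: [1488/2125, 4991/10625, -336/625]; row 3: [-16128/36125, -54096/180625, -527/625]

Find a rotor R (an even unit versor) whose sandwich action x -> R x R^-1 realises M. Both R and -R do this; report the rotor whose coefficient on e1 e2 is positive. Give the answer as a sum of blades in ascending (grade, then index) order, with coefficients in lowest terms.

Method: write R = a + b12*e1 e2 + b13*e1 e3 + b23*e2 e3 with a^2 + b12^2 + b13^2 + b23^2 = 1 (so R^-1 = ~R). Expanding the columns R e_j ~R gives tr M = 4a^2 - 1 and, from the antisymmetric part, M21 - M12 = -4a*b12, M13 - M31 = 4a*b13, M32 - M23 = -4a*b23.
Here tr M = -168081/180625, so a^2 = (1 + tr M)/4 = 3136/180625 and a = ±56/425. Taking a = 56/425: M21 - M12 = -4704/36125, M13 - M31 = 16128/36125, M32 - M23 = 43008/180625, giving b12 = 21/85, b13 = 72/85, b23 = -192/425, i.e. R = 56/425 + 21/85*e1 e2 + 72/85*e1 e3 - 192/425*e2 e3.
Its e1 e2 coefficient is already positive.
Answer: 56/425 + 21/85*e1 e2 + 72/85*e1 e3 - 192/425*e2 e3. Sheet selection: the two-to-one cover makes ±R indistinguishable at the matrix level (trace -168081/180625), so uniqueness comes from the required sign on e1 e2.


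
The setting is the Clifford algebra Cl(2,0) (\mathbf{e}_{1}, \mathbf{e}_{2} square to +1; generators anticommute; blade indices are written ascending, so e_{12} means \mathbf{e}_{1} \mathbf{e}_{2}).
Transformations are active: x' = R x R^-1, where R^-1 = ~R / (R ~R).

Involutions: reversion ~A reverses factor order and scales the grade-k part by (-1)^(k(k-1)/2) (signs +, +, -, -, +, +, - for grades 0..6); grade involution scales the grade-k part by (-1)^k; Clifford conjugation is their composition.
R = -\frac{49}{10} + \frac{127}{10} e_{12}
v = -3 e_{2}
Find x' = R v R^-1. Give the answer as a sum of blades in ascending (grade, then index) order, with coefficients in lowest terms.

~R = -\frac{49}{10} - \frac{127}{10} e_{12}, and R ~R = \frac{1853}{10}, so R^-1 = ~R / (\frac{1853}{10}).
R v = -\frac{381}{10} e_{1} + \frac{147}{10} e_{2}
Answer: \frac{18669}{9265} e_{1} + \frac{20592}{9265} e_{2}


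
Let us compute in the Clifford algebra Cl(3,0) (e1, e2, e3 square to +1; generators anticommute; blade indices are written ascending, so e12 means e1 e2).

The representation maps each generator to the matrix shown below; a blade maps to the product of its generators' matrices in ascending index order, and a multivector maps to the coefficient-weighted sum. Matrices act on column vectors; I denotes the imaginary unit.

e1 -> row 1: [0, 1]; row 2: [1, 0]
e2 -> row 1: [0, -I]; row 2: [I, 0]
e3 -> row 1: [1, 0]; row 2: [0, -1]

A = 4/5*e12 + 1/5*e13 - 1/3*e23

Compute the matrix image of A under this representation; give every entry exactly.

Bivector images (products of the table entries): rho(e12) = rho(e1)rho(e2) = row 1: [I, 0]; row 2: [0, -I]; rho(e13) = rho(e1)rho(e3) = row 1: [0, -1]; row 2: [1, 0]; rho(e23) = rho(e2)rho(e3) = row 1: [0, I]; row 2: [I, 0].
M = (4/5)*rho(e12) + (1/5)*rho(e13) + (-1/3)*rho(e23), summed entrywise:
Answer: row 1: [4*I/5, -1/5 - I/3]; row 2: [1/5 - I/3, -4*I/5]


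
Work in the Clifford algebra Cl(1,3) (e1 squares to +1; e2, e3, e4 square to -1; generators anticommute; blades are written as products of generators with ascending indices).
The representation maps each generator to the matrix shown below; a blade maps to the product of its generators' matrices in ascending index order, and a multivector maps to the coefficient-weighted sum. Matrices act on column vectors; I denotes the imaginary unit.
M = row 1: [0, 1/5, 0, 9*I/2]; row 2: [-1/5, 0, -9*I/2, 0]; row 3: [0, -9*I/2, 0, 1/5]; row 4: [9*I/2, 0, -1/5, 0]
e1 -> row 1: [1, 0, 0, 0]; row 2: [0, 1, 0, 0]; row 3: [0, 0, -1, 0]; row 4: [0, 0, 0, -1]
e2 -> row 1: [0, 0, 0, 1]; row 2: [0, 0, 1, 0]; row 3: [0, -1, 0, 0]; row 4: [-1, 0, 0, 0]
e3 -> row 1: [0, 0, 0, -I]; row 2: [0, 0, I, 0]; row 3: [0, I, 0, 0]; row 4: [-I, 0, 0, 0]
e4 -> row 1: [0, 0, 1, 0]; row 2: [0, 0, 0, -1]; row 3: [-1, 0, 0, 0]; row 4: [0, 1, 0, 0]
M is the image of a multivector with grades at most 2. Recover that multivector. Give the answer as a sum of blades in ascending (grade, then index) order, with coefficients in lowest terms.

Method: the blade images are trace-orthogonal — tr(rho(e_A) rho(e_B)^-1) = 4 if A = B and 0 otherwise — and rho(e_A)^-1 = (e_A)^2 * rho(e_A) with (e_A)^2 = +1 or -1, so the coefficient of e_A in the preimage is (e_A)^2 * tr(M rho(e_A))/4.
Nonzero projections over blades of grade <= 2: e3: (e3)^2 = -1, tr(M rho(e3)) = 18, coefficient -9/2; e2 e4: (e2 e4)^2 = -1, tr(M rho(e2 e4)) = -4/5, coefficient 1/5. Every other blade of grade <= 2 projects to 0.
Answer: -9/2*e3 + 1/5*e2 e4


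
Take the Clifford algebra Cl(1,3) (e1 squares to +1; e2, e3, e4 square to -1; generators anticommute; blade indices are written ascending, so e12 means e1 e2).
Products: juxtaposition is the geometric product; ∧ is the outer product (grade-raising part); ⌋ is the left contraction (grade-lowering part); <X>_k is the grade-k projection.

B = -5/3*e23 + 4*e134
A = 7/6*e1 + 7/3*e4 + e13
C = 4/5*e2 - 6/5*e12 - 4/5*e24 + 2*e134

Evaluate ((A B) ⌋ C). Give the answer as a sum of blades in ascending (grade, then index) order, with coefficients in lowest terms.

step 1: 4*e4 - 5/3*e12 - 28/3*e13 + 14/3*e34 - 35/18*e123 - 35/9*e234
step 2: 2 - 28/3*e1 - 16/5*e2 - 56/3*e4 - 8*e13
Answer: 2 - 28/3*e1 - 16/5*e2 - 56/3*e4 - 8*e13
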